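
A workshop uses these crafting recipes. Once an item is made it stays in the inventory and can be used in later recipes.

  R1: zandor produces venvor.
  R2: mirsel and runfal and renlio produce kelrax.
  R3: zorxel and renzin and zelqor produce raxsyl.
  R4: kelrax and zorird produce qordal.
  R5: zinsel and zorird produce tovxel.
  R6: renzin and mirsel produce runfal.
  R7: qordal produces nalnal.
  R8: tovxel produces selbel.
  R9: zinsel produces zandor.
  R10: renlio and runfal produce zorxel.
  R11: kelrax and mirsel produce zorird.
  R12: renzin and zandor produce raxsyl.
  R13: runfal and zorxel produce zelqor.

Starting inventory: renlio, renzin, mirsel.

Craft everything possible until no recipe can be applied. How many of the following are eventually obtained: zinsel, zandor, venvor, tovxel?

No rule produces zinsel, and it is not given.
zandor would need zinsel (R9), but zinsel is never obtained.
venvor would need zandor (R1), but zandor is never obtained.
tovxel would need zinsel and zorird (R5), but zinsel is never obtained.
None of the 4 are reached.

0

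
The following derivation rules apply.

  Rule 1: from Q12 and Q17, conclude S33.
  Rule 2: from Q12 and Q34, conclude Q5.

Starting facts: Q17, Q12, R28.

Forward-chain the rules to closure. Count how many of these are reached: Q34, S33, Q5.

Q12 and Q17 hold, so S33 follows (Rule 1).
No rule produces Q34, and it is not given.
S33: reached.
Q5 would need Q12 and Q34 (Rule 2), but Q34 is never established.
Reached: S33 — 1 of the 3.

1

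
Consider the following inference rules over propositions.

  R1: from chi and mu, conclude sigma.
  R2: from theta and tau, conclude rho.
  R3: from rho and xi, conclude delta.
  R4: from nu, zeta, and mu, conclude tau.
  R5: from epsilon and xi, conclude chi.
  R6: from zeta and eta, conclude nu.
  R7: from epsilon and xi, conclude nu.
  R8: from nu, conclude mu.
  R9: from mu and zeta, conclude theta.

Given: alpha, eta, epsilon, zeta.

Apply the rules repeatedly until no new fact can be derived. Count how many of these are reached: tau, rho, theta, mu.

zeta and eta hold, so nu follows (R6).
nu holds, so mu follows (R8).
mu and zeta hold, so theta follows (R9).
nu, zeta, and mu hold, so tau follows (R4).
From theta and tau, R2 gives rho.
tau: reached.
rho: reached.
theta: reached.
mu: reached.
All 4 are reached.

4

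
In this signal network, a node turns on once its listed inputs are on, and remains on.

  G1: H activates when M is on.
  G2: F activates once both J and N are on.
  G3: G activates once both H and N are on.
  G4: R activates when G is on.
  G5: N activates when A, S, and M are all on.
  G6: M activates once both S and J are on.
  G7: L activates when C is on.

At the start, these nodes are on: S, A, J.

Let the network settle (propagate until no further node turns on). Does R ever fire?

Yes

S and J are on, so M activates (G6).
G5: A, S, and M on → N on.
M is on, so H activates (G1).
G3: H and N on → G on.
G is on, so R activates (G4).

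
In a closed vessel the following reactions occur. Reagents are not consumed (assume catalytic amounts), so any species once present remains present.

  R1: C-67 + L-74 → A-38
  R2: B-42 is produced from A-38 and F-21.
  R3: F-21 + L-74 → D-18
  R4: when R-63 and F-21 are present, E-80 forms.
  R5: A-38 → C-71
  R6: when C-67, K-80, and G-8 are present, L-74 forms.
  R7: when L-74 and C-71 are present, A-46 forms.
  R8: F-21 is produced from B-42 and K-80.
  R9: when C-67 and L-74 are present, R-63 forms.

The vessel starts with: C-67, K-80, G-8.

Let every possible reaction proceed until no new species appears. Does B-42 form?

B-42 would need A-38 and F-21 (R2), but F-21 never forms.

No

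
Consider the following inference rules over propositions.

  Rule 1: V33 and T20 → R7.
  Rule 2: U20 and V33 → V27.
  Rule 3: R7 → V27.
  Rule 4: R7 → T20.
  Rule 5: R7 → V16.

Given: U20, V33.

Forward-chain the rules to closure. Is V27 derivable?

U20 and V33 hold, so V27 follows (Rule 2).

Yes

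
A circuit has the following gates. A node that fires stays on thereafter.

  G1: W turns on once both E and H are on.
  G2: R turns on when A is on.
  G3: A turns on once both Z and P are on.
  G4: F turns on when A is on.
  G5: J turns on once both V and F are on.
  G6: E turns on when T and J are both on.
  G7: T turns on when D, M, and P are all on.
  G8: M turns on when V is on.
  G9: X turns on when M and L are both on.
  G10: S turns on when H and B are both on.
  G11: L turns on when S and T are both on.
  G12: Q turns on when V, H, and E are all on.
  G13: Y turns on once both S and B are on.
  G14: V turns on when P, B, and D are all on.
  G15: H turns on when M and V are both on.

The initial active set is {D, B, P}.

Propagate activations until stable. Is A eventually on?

A would need Z and P (G3), but Z never turns on.

No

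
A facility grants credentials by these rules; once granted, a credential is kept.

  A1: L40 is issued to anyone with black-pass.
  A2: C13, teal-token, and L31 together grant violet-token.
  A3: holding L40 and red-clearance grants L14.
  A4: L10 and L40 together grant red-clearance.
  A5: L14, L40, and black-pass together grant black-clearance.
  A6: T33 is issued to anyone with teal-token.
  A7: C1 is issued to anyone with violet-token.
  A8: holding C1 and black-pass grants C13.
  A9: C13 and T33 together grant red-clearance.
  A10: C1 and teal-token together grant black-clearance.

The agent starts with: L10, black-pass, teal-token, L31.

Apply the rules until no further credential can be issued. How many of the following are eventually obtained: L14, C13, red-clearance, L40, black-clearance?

4

Holding black-pass grants L40 (A1).
Holding L10 and L40 grants red-clearance (A4).
Holding L40 and red-clearance grants L14 (A3).
Holding L14, L40, and black-pass grants black-clearance (A5).
L14: reached.
C13 would need C1 and black-pass (A8), but C1 is never granted.
red-clearance: reached.
L40: reached.
black-clearance: reached.
Reached: L14, red-clearance, L40, and black-clearance — 4 of the 5.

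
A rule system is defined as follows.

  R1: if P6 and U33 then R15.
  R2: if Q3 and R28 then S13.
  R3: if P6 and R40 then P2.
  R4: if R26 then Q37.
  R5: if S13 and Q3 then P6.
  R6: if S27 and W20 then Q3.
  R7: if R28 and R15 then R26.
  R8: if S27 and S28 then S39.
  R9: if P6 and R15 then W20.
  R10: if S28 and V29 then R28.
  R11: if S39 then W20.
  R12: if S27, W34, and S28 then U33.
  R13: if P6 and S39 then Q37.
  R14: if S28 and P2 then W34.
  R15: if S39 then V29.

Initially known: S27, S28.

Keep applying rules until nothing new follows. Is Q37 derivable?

Yes

S27 and S28 hold, so S39 follows (R8).
S39 holds, so V29 follows (R15).
From S39, R11 gives W20.
From S28 and V29, R10 gives R28.
S27 and W20 hold, so Q3 follows (R6).
Q3 and R28 hold, so S13 follows (R2).
From S13 and Q3, R5 gives P6.
From P6 and S39, R13 gives Q37.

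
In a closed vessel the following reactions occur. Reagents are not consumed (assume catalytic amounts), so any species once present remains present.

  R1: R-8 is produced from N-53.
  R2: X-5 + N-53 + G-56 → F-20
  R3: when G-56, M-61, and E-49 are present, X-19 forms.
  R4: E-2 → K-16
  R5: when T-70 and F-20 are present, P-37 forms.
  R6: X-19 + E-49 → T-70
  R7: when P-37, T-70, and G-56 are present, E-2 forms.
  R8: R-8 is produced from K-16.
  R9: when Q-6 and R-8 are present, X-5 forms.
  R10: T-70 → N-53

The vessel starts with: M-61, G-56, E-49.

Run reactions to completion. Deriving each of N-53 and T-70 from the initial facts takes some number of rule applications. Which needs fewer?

T-70

T-70: G-56, M-61, and E-49 present → X-19 forms (R3). X-19 and E-49 present → T-70 forms (R6). [2 rule applications]
N-53: G-56, M-61, and E-49 present → X-19 forms (R3). X-19 and E-49 present → T-70 forms (R6). T-70 present → N-53 forms (R10). [3 rule applications]
T-70 needs fewer.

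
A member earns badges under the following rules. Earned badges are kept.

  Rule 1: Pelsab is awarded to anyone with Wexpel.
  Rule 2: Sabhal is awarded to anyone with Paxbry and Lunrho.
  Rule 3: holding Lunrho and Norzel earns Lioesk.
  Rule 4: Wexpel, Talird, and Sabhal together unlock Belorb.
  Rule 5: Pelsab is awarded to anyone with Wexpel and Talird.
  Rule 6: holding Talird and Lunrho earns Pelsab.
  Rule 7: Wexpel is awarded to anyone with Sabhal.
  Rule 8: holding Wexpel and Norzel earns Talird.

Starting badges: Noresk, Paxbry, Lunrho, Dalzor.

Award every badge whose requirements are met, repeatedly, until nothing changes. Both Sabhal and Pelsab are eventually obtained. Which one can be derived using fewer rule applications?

Sabhal

Sabhal: With Paxbry and Lunrho, Sabhal is earned (Rule 2). [1 rule application]
Pelsab: With Paxbry and Lunrho, Sabhal is earned (Rule 2). With Sabhal, Wexpel is earned (Rule 7). With Wexpel, Pelsab is earned (Rule 1). [3 rule applications]
Sabhal needs fewer.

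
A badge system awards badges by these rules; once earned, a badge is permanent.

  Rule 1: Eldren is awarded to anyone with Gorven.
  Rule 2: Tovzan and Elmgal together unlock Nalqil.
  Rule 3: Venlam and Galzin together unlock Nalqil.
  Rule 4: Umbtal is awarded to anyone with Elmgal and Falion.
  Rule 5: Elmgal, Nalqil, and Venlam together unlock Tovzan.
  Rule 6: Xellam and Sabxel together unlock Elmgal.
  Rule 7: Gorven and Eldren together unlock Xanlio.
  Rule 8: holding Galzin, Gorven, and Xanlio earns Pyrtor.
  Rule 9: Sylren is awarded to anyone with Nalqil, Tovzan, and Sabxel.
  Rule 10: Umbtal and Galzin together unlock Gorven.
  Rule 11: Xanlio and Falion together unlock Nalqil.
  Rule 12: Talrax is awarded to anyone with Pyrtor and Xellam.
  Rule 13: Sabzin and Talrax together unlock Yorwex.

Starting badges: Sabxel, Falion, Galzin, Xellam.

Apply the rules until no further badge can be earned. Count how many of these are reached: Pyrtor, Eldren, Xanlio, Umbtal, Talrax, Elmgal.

6

With Xellam and Sabxel, Elmgal is earned (Rule 6).
With Elmgal and Falion, Umbtal is earned (Rule 4).
With Umbtal and Galzin, Gorven is earned (Rule 10).
With Gorven, Eldren is earned (Rule 1).
With Gorven and Eldren, Xanlio is earned (Rule 7).
With Galzin, Gorven, and Xanlio, Pyrtor is earned (Rule 8).
With Pyrtor and Xellam, Talrax is earned (Rule 12).
Pyrtor: reached.
Eldren: reached.
Xanlio: reached.
Umbtal: reached.
Talrax: reached.
Elmgal: reached.
All 6 are reached.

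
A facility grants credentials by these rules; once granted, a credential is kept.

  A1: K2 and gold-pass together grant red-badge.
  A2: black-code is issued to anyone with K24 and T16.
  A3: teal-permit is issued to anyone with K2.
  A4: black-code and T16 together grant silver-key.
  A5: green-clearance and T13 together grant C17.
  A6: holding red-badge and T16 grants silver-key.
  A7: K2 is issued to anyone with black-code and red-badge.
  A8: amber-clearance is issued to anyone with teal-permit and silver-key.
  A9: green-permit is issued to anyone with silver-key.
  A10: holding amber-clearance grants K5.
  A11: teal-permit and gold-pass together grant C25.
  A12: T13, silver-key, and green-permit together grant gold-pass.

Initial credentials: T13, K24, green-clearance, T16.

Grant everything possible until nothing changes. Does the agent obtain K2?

K2 would need black-code and red-badge (A7), but red-badge is never granted.

No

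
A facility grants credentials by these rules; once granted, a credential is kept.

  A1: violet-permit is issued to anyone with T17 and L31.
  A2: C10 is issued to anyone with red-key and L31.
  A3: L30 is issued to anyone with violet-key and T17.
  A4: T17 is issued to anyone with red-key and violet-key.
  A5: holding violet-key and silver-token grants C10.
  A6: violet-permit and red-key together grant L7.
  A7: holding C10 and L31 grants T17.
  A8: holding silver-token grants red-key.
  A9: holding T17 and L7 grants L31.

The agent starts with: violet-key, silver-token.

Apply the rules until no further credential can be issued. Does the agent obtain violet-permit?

No

violet-permit would need T17 and L31 (A1), but L31 is never granted.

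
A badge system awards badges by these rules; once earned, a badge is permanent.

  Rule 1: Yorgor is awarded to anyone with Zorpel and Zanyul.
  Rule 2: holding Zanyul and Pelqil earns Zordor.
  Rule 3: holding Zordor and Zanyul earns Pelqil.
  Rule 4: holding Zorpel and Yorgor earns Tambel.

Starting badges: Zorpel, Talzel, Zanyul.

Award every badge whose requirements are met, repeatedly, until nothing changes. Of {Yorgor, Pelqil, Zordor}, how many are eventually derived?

1

With Zorpel and Zanyul, Yorgor is earned (Rule 1).
Yorgor: reached.
Pelqil would need Zordor and Zanyul (Rule 3), but Zordor is never earned.
Zordor would need Zanyul and Pelqil (Rule 2), but Pelqil is never earned.
Reached: Yorgor — 1 of the 3.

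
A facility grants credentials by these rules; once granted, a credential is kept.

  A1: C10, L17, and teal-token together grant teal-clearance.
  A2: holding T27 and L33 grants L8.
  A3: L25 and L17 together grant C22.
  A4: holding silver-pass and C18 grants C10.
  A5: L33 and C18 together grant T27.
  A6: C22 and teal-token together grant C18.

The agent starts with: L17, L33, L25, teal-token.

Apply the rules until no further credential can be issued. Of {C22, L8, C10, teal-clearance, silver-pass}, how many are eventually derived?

Holding L25 and L17 grants C22 (A3).
Holding C22 and teal-token grants C18 (A6).
Holding L33 and C18 grants T27 (A5).
Holding T27 and L33 grants L8 (A2).
C22: reached.
L8: reached.
C10 would need silver-pass and C18 (A4), but silver-pass is never granted.
teal-clearance would need C10, L17, and teal-token (A1), but C10 is never granted.
No rule produces silver-pass, and it is not given.
Reached: C22 and L8 — 2 of the 5.

2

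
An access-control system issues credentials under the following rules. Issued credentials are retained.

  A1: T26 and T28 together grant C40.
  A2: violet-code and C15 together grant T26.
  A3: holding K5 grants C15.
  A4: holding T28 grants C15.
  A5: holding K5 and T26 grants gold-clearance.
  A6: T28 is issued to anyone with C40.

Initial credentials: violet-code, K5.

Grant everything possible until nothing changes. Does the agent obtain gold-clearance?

Holding K5 grants C15 (A3).
Holding violet-code and C15 grants T26 (A2).
Holding K5 and T26 grants gold-clearance (A5).

Yes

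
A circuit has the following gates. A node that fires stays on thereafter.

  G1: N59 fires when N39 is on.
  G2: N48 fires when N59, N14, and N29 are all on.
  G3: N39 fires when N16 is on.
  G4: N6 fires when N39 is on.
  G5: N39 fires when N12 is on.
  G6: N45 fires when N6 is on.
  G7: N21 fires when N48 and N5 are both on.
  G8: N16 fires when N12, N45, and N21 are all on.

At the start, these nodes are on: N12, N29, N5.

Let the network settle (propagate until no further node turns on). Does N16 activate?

No

N16 would need N12, N45, and N21 (G8), but N21 never turns on.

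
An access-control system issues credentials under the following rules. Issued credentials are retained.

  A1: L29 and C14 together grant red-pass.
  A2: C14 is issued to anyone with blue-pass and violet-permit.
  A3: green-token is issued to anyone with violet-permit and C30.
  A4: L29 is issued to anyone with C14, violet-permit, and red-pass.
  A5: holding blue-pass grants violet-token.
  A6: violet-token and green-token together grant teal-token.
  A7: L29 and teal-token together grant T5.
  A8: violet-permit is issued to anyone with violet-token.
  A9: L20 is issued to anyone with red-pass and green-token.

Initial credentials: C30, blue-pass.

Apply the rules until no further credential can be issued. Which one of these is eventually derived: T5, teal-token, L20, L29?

Holding blue-pass grants violet-token (A5).
Holding violet-token grants violet-permit (A8).
Holding violet-permit and C30 grants green-token (A3).
Holding violet-token and green-token grants teal-token (A6).
L20 would need red-pass and green-token (A9), but red-pass is never granted. T5 would need L29 and teal-token (A7), but L29 is never granted. L29 would need C14, violet-permit, and red-pass (A4), but red-pass is never granted.

teal-token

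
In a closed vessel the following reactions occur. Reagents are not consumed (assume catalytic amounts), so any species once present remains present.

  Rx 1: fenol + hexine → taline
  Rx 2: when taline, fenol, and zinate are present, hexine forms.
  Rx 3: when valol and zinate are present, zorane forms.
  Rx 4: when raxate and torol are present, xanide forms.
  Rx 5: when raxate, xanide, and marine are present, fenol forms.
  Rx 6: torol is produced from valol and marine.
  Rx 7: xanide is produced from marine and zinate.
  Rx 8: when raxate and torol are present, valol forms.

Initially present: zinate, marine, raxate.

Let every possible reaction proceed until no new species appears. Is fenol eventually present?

Yes

marine and zinate present → xanide forms (Rx 7).
raxate, xanide, and marine present → fenol forms (Rx 5).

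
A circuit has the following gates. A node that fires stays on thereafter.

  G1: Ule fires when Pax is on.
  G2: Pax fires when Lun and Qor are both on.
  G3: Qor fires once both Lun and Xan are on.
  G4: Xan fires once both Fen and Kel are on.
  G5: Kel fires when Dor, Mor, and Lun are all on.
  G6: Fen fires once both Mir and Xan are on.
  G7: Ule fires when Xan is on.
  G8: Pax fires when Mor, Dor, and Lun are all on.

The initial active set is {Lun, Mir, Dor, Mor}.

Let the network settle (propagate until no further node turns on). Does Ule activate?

G8: Mor, Dor, and Lun on → Pax on.
Pax is on, so Ule fires (G1).

Yes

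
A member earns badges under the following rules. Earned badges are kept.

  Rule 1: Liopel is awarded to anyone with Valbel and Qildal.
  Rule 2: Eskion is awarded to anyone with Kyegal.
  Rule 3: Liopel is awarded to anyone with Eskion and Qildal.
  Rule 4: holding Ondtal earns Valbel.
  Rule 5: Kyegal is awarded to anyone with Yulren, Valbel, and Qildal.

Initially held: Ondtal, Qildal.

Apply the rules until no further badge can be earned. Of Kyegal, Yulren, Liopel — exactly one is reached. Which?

With Ondtal, Valbel is earned (Rule 4).
With Valbel and Qildal, Liopel is earned (Rule 1).
No rule produces Yulren, and it is not given. Kyegal would need Yulren, Valbel, and Qildal (Rule 5), but Yulren is never earned.

Liopel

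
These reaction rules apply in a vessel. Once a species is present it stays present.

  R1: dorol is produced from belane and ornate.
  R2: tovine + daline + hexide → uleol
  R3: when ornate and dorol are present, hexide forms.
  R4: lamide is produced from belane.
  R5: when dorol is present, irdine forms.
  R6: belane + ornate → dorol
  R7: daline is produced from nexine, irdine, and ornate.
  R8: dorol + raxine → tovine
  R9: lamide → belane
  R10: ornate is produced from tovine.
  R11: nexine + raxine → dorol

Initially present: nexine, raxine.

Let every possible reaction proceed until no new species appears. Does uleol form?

nexine and raxine present → dorol forms (R11).
dorol and raxine present → tovine forms (R8).
dorol present → irdine forms (R5).
tovine present → ornate forms (R10).
nexine, irdine, and ornate present → daline forms (R7).
ornate and dorol present → hexide forms (R3).
tovine, daline, and hexide present → uleol forms (R2).

Yes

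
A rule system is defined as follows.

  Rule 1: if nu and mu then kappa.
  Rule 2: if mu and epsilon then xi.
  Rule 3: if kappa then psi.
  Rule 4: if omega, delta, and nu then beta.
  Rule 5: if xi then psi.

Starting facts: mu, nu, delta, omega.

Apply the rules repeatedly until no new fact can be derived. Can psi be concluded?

nu and mu hold, so kappa follows (Rule 1).
kappa holds, so psi follows (Rule 3).

Yes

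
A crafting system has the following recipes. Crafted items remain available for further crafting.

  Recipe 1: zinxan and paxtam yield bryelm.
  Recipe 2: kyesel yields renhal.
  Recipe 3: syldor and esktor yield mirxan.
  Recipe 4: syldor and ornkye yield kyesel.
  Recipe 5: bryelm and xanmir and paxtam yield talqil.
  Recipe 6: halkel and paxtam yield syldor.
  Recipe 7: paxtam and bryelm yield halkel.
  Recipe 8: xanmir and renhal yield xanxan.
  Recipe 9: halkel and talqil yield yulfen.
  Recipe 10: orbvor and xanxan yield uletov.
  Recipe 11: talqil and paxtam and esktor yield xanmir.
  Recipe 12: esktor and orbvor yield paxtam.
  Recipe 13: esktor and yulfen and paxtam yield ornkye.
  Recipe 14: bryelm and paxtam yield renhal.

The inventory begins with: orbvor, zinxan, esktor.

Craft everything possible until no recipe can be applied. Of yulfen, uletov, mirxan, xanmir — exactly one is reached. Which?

mirxan

Using Recipe 12, esktor and orbvor make paxtam.
Using Recipe 1, zinxan and paxtam make bryelm.
Using Recipe 7, paxtam and bryelm make halkel.
Using Recipe 6, halkel and paxtam make syldor.
Using Recipe 3, syldor and esktor make mirxan.
xanmir would need talqil, paxtam, and esktor (Recipe 11), but talqil is never obtained. uletov would need orbvor and xanxan (Recipe 10), but xanxan is never obtained. yulfen would need halkel and talqil (Recipe 9), but talqil is never obtained.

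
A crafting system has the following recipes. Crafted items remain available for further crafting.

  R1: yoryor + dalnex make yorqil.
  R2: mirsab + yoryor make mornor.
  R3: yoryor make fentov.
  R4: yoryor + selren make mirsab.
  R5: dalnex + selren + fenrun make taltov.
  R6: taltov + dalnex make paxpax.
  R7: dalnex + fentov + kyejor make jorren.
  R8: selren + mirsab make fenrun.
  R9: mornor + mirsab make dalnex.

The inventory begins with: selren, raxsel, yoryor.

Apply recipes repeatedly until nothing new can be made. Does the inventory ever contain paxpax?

Using R4, yoryor and selren make mirsab.
selren + mirsab → fenrun (R8).
Using R2, mirsab and yoryor make mornor.
mornor + mirsab → dalnex (R9).
dalnex + selren + fenrun → taltov (R5).
taltov + dalnex → paxpax (R6).

Yes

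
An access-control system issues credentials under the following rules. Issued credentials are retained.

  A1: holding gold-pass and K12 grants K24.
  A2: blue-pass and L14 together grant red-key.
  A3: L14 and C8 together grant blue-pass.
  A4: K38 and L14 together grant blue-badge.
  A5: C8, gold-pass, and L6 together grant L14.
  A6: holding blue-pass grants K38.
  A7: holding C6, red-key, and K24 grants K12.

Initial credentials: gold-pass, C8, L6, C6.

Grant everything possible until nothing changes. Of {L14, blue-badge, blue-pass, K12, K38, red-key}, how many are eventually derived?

5

Holding C8, gold-pass, and L6 grants L14 (A5).
Holding L14 and C8 grants blue-pass (A3).
Holding blue-pass and L14 grants red-key (A2).
Holding blue-pass grants K38 (A6).
Holding K38 and L14 grants blue-badge (A4).
L14: reached.
blue-badge: reached.
blue-pass: reached.
K12 would need C6, red-key, and K24 (A7), but K24 is never granted.
K38: reached.
red-key: reached.
Reached: L14, blue-badge, blue-pass, K38, and red-key — 5 of the 6.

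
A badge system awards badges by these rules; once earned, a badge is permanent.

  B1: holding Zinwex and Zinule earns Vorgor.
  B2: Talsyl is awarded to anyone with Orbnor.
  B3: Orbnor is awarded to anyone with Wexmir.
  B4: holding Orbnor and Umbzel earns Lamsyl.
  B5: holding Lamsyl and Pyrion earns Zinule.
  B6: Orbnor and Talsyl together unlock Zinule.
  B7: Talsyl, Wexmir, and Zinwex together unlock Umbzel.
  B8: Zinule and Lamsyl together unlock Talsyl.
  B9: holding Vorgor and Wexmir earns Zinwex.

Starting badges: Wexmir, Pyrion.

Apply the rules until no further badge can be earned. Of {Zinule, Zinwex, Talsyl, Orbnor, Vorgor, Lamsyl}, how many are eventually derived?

With Wexmir, Orbnor is earned (B3).
With Orbnor, Talsyl is earned (B2).
With Orbnor and Talsyl, Zinule is earned (B6).
Zinule: reached.
Zinwex would need Vorgor and Wexmir (B9), but Vorgor is never earned.
Talsyl: reached.
Orbnor: reached.
Vorgor would need Zinwex and Zinule (B1), but Zinwex is never earned.
Lamsyl would need Orbnor and Umbzel (B4), but Umbzel is never earned.
Reached: Zinule, Talsyl, and Orbnor — 3 of the 6.

3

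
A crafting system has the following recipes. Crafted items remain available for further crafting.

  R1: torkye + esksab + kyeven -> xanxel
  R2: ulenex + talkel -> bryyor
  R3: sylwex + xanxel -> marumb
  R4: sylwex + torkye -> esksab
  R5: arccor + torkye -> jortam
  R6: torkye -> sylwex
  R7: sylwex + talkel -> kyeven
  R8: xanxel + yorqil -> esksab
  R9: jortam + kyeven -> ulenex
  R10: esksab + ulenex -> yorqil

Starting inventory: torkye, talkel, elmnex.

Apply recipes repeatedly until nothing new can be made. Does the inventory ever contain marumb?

Yes

Using R6, torkye makes sylwex.
sylwex + torkye -> esksab (R4).
sylwex + talkel -> kyeven (R7).
torkye + esksab + kyeven -> xanxel (R1).
Using R3, sylwex and xanxel make marumb.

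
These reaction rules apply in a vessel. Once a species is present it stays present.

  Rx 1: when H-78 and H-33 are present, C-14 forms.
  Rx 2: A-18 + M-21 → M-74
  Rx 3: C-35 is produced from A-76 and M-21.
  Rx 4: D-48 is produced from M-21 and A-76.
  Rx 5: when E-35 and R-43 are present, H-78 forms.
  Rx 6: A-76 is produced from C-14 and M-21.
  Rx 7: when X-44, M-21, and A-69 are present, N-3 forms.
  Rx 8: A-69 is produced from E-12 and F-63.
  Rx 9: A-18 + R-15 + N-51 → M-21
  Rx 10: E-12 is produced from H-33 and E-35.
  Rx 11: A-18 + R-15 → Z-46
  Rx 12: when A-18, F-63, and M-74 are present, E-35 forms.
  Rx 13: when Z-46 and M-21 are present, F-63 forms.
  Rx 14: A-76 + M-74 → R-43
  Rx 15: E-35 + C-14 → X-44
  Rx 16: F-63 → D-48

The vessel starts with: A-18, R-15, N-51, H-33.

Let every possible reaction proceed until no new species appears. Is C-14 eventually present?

C-14 would need H-78 and H-33 (Rx 1), but H-78 never forms.

No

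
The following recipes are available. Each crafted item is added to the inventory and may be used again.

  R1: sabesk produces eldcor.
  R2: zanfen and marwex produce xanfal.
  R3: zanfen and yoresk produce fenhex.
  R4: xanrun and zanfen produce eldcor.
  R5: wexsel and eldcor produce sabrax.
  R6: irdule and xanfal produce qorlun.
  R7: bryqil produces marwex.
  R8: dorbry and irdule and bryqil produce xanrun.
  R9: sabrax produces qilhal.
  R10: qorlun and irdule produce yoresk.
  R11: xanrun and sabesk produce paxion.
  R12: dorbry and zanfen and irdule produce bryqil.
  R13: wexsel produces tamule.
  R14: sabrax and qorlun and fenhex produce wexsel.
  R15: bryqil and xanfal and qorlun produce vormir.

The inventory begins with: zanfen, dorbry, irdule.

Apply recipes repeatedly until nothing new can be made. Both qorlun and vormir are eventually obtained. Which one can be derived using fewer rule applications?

qorlun

qorlun: Using R12, dorbry, zanfen, and irdule make bryqil. bryqil → marwex (R7). Using R2, zanfen and marwex make xanfal. irdule and xanfal → qorlun (R6). [4 rule applications]
vormir: dorbry and zanfen and irdule → bryqil (R12). Using R7, bryqil makes marwex. zanfen and marwex → xanfal (R2). irdule and xanfal → qorlun (R6). bryqil and xanfal and qorlun → vormir (R15). [5 rule applications]
qorlun needs fewer.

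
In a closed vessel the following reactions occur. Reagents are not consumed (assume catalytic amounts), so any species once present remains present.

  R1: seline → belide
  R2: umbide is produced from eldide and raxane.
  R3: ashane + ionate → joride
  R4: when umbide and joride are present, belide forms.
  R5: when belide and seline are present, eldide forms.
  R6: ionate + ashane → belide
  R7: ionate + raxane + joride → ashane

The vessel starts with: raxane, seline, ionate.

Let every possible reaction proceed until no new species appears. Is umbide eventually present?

seline present → belide forms (R1).
belide and seline present → eldide forms (R5).
eldide and raxane present → umbide forms (R2).

Yes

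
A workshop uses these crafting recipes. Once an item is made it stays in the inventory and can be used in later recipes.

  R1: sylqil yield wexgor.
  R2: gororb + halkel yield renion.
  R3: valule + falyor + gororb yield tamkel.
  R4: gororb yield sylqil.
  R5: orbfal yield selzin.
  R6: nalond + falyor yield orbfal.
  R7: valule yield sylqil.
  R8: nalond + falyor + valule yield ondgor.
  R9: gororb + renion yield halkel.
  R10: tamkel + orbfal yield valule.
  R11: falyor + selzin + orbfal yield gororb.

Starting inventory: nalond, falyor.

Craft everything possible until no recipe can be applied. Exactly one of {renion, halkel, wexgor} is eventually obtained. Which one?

wexgor

Using R6, nalond and falyor make orbfal.
orbfal → selzin (R5).
Using R11, falyor, selzin, and orbfal make gororb.
Using R4, gororb makes sylqil.
sylqil → wexgor (R1).
halkel would need gororb and renion (R9), but renion is never obtained. renion would need gororb and halkel (R2), but halkel is never obtained.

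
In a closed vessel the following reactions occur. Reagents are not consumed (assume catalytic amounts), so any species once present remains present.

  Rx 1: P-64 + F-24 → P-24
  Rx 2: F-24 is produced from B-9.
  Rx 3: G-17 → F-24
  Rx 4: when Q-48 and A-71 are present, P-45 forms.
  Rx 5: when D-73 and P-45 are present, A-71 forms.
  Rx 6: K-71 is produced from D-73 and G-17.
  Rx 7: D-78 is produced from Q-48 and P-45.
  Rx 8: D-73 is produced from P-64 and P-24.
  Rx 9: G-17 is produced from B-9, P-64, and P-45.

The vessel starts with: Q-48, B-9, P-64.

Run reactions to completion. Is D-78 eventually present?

No

D-78 would need Q-48 and P-45 (Rx 7), but P-45 never forms.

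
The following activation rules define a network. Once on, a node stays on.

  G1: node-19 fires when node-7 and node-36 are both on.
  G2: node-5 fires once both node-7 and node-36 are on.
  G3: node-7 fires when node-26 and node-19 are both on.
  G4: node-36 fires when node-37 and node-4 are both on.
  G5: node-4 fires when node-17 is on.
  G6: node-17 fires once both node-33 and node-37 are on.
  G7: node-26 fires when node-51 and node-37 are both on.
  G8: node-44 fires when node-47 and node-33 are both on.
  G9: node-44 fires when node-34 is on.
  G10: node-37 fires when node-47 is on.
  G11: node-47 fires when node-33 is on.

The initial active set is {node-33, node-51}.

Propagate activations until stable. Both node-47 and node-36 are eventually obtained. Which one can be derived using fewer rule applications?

node-47

node-47: G11: node-33 on → node-47 on. [1 rule application]
node-36: node-33 is on, so node-47 fires (G11). node-47 is on, so node-37 fires (G10). G6: node-33 and node-37 on → node-17 on. G5: node-17 on → node-4 on. node-37 and node-4 are on, so node-36 fires (G4). [5 rule applications]
node-47 needs fewer.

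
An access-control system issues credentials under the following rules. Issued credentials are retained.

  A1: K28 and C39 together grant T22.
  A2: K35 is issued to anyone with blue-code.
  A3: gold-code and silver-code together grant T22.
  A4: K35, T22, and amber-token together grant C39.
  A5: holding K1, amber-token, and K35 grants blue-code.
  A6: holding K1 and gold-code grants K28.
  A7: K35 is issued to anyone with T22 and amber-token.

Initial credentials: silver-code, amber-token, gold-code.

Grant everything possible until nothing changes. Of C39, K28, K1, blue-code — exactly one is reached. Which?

Holding gold-code and silver-code grants T22 (A3).
Holding T22 and amber-token grants K35 (A7).
Holding K35, T22, and amber-token grants C39 (A4).
blue-code would need K1, amber-token, and K35 (A5), but K1 is never granted. No rule produces K1, and it is not given. K28 would need K1 and gold-code (A6), but K1 is never granted.

C39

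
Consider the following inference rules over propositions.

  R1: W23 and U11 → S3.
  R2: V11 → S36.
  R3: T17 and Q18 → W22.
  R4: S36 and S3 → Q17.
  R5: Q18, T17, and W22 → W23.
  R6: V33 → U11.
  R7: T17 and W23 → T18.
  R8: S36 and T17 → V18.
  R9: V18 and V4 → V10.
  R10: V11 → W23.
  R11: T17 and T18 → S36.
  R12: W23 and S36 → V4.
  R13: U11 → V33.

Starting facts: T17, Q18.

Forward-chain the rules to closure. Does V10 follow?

Yes

From T17 and Q18, R3 gives W22.
Q18, T17, and W22 hold, so W23 follows (R5).
T17 and W23 hold, so T18 follows (R7).
From T17 and T18, R11 gives S36.
W23 and S36 hold, so V4 follows (R12).
From S36 and T17, R8 gives V18.
From V18 and V4, R9 gives V10.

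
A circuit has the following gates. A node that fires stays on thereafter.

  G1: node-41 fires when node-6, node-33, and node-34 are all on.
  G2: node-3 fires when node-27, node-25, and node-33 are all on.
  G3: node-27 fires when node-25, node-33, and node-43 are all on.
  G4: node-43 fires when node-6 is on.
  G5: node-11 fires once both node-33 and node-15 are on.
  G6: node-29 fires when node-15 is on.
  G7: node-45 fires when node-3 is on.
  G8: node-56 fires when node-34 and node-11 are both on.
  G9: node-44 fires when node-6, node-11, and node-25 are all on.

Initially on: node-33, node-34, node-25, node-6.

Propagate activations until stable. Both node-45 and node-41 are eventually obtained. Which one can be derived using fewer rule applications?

node-41

node-41: node-6, node-33, and node-34 are on, so node-41 fires (G1). [1 rule application]
node-45: G4: node-6 on → node-43 on. G3: node-25, node-33, and node-43 on → node-27 on. node-27, node-25, and node-33 are on, so node-3 fires (G2). G7: node-3 on → node-45 on. [4 rule applications]
node-41 needs fewer.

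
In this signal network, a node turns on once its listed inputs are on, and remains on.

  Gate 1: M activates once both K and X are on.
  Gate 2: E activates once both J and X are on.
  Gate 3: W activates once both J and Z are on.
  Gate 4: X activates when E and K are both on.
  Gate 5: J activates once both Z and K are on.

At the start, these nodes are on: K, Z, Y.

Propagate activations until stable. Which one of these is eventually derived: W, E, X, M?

Gate 5: Z and K on → J on.
Gate 3: J and Z on → W on.
M would need K and X (Gate 1), but X never turns on. E would need J and X (Gate 2), but X never turns on. X would need E and K (Gate 4), but E never turns on.

W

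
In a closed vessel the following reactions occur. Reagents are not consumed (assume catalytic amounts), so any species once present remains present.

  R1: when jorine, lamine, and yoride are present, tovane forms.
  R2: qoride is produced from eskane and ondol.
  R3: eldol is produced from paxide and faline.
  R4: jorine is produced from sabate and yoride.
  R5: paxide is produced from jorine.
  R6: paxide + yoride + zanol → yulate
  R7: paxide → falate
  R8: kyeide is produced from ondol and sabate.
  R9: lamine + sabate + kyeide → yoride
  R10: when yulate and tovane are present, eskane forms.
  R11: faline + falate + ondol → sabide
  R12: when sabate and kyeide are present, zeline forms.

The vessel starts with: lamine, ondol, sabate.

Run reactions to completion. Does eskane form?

No

eskane would need yulate and tovane (R10), but yulate never forms.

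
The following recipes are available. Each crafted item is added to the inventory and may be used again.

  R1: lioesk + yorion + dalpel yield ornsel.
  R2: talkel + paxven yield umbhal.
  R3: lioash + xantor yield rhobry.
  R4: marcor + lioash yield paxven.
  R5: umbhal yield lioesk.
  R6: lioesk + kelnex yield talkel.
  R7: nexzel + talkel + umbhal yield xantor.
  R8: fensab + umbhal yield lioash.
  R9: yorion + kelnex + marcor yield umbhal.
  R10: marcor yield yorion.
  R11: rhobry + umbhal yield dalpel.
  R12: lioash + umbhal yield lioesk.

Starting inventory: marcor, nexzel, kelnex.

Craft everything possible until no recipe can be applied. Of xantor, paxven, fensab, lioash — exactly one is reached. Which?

xantor

marcor → yorion (R10).
yorion + kelnex + marcor → umbhal (R9).
umbhal → lioesk (R5).
Using R6, lioesk and kelnex make talkel.
nexzel + talkel + umbhal → xantor (R7).
paxven would need marcor and lioash (R4), but lioash is never obtained. lioash would need fensab and umbhal (R8), but fensab is never obtained. No rule produces fensab, and it is not given.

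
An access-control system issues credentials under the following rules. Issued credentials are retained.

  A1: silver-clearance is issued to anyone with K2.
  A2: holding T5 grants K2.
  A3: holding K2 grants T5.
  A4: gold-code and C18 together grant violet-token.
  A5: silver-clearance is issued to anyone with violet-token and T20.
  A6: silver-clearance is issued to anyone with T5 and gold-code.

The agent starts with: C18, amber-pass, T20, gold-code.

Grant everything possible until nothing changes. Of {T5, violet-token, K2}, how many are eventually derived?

1

Holding gold-code and C18 grants violet-token (A4).
T5 would need K2 (A3), but K2 is never granted.
violet-token: reached.
K2 would need T5 (A2), but T5 is never granted.
Reached: violet-token — 1 of the 3.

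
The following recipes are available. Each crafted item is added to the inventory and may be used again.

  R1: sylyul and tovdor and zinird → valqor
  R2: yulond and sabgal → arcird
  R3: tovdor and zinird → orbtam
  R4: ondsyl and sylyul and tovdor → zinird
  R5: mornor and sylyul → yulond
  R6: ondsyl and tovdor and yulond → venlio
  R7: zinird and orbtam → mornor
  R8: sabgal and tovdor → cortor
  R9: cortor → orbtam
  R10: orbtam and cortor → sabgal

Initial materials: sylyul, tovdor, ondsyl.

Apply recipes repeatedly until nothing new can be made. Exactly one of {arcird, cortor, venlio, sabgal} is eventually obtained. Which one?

ondsyl and sylyul and tovdor → zinird (R4).
Using R3, tovdor and zinird make orbtam.
Using R7, zinird and orbtam make mornor.
Using R5, mornor and sylyul make yulond.
Using R6, ondsyl, tovdor, and yulond make venlio.
arcird would need yulond and sabgal (R2), but sabgal is never obtained. sabgal would need orbtam and cortor (R10), but cortor is never obtained. cortor would need sabgal and tovdor (R8), but sabgal is never obtained.

venlio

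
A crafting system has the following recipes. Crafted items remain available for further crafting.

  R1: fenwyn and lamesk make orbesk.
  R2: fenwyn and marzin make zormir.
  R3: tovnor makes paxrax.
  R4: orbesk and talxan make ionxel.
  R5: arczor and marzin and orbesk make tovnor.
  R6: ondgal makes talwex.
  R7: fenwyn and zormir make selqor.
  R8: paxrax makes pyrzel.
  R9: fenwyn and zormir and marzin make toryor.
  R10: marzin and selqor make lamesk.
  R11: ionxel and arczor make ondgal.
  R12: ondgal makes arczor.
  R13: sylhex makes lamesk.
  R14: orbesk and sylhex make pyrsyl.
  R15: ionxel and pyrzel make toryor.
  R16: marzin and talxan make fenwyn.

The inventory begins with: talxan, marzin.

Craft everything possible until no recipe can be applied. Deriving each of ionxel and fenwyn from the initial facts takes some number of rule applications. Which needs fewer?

fenwyn

fenwyn: Using R16, marzin and talxan make fenwyn. [1 rule application]
ionxel: marzin and talxan → fenwyn (R16). fenwyn and marzin → zormir (R2). fenwyn and zormir → selqor (R7). marzin and selqor → lamesk (R10). Using R1, fenwyn and lamesk make orbesk. orbesk and talxan → ionxel (R4). [6 rule applications]
fenwyn needs fewer.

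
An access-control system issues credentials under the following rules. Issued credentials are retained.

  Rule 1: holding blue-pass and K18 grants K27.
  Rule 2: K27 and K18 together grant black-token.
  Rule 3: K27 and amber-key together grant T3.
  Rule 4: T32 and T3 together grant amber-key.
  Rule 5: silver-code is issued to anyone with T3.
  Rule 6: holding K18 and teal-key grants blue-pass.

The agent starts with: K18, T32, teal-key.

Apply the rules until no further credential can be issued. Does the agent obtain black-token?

Holding K18 and teal-key grants blue-pass (Rule 6).
Holding blue-pass and K18 grants K27 (Rule 1).
Holding K27 and K18 grants black-token (Rule 2).

Yes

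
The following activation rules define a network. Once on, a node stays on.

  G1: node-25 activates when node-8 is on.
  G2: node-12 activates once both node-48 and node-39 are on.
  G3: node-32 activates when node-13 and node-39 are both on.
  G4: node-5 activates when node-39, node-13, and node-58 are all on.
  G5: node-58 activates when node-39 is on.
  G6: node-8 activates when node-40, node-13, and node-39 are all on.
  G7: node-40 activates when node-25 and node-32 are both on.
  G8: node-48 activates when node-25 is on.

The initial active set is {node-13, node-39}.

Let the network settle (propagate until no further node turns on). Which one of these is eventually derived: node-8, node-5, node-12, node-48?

G5: node-39 on → node-58 on.
node-39, node-13, and node-58 are on, so node-5 activates (G4).
node-12 would need node-48 and node-39 (G2), but node-48 never turns on. node-48 would need node-25 (G8), but node-25 never turns on. node-8 would need node-40, node-13, and node-39 (G6), but node-40 never turns on.

node-5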